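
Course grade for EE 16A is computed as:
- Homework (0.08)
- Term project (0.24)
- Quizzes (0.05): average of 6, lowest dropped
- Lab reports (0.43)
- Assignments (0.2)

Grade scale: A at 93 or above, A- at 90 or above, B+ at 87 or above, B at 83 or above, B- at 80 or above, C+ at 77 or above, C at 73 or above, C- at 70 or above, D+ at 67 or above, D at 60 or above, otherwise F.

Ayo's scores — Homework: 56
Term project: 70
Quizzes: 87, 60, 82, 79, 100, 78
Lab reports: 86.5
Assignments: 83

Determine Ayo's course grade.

C+

Quizzes: drop 60 → average of remaining 5 = 426/5 = 85.2
Weighted total:
  Homework 56 × 0.08 = 4.48
  Term project 70 × 0.24 = 16.8
  Quizzes 85.2 × 0.05 = 4.26
  Lab reports 86.5 × 0.43 = 37.195
  Assignments 83 × 0.2 = 16.6
Sum = 79.335
79.335 is ≥ 77 and < 80 → C+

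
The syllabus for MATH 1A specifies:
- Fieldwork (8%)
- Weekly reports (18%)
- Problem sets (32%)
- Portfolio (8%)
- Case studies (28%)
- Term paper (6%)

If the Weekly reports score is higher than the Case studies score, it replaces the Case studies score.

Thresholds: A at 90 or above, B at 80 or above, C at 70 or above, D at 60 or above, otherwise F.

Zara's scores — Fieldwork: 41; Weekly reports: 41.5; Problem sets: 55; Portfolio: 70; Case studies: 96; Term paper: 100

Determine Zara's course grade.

D

Weekly reports (41.5) ≤ Case studies (96), so Case studies stays at 96.
Weighted total:
  Fieldwork 41 × 0.08 = 3.28
  Weekly reports 41.5 × 0.18 = 7.47
  Problem sets 55 × 0.32 = 17.6
  Portfolio 70 × 0.08 = 5.6
  Case studies 96 × 0.28 = 26.88
  Term paper 100 × 0.06 = 6
Sum = 66.83
66.83 is ≥ 60 and < 70 → D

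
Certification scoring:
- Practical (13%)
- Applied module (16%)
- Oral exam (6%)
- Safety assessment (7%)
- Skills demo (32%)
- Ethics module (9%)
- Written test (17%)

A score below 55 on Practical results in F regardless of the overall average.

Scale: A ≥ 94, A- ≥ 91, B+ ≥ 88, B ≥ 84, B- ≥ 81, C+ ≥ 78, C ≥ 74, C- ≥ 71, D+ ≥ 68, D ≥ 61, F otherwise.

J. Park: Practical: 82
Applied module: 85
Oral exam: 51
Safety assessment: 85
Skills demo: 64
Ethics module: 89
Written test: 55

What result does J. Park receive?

C-

Practical score 82 ≥ 55: minimum met.
Weighted total:
  Practical 82 × 0.13 = 10.66
  Applied module 85 × 0.16 = 13.6
  Oral exam 51 × 0.06 = 3.06
  Safety assessment 85 × 0.07 = 5.95
  Skills demo 64 × 0.32 = 20.48
  Ethics module 89 × 0.09 = 8.01
  Written test 55 × 0.17 = 9.35
Sum = 71.11
71.11 is ≥ 71 and < 74 → C-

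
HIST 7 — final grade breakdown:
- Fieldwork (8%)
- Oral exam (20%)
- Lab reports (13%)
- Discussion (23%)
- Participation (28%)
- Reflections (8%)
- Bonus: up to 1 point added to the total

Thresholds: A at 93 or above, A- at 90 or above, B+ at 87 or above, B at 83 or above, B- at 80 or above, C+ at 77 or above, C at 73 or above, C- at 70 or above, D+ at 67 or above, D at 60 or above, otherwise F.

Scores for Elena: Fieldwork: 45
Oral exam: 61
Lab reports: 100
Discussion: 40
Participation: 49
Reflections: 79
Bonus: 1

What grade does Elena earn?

F

Weighted total:
  Fieldwork 45 × 0.08 = 3.6
  Oral exam 61 × 0.2 = 12.2
  Lab reports 100 × 0.13 = 13
  Discussion 40 × 0.23 = 9.2
  Participation 49 × 0.28 = 13.72
  Reflections 79 × 0.08 = 6.32
Sum = 58.04
Bonus: 58.04 + 1 = 59.04
59.04 < 60 → F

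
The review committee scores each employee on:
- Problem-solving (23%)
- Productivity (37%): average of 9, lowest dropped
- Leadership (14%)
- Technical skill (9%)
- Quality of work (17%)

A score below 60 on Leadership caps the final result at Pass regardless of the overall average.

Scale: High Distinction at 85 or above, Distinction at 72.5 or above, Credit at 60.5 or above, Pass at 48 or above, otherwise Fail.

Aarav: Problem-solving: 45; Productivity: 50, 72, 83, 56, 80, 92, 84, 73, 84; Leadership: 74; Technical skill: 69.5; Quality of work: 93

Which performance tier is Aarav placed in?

Credit

Productivity: drop 50 → average of remaining 8 = 624/8 = 78
Leadership score 74 ≥ 60: minimum met.
Weighted total:
  Problem-solving 45 × 0.23 = 10.35
  Productivity 78 × 0.37 = 28.86
  Leadership 74 × 0.14 = 10.36
  Technical skill 69.5 × 0.09 = 6.255
  Quality of work 93 × 0.17 = 15.81
Sum = 71.635
71.635 is ≥ 60.5 and < 72.5 → Credit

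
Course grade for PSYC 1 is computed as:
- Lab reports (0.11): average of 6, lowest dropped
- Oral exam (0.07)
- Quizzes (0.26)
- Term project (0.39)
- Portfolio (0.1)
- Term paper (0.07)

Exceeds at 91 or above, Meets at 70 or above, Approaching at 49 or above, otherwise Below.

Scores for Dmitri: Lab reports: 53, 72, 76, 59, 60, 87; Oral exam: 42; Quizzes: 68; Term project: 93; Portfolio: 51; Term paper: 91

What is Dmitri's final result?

Lab reports: drop 53 → average of remaining 5 = 354/5 = 70.8
Weighted total:
  Lab reports 70.8 × 0.11 = 7.788
  Oral exam 42 × 0.07 = 2.94
  Quizzes 68 × 0.26 = 17.68
  Term project 93 × 0.39 = 36.27
  Portfolio 51 × 0.1 = 5.1
  Term paper 91 × 0.07 = 6.37
Sum = 76.148
76.148 is ≥ 70 and < 91 → Meets

Meets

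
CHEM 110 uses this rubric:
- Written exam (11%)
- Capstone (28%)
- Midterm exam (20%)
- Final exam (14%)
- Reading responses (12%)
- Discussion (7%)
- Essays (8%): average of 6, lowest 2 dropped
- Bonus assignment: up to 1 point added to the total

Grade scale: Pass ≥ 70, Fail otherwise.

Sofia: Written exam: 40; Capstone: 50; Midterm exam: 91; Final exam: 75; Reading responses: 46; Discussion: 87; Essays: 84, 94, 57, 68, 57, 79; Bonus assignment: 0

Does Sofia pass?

Fail

Essays: drop 57, 57 → average of remaining 4 = 325/4 = 81.25
Weighted total:
  Written exam 40 × 0.11 = 4.4
  Capstone 50 × 0.28 = 14
  Midterm exam 91 × 0.2 = 18.2
  Final exam 75 × 0.14 = 10.5
  Reading responses 46 × 0.12 = 5.52
  Discussion 87 × 0.07 = 6.09
  Essays 81.25 × 0.08 = 6.5
Sum = 65.21
Bonus assignment: 65.21 + 0 = 65.21
65.21 < 70 → Fail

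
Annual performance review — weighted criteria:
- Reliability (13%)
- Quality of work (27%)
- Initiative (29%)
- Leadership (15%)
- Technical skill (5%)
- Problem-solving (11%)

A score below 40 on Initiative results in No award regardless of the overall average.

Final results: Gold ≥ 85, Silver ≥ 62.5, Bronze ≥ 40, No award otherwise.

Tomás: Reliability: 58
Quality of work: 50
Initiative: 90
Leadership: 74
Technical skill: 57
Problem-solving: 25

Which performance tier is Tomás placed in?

Initiative score 90 ≥ 40: minimum met.
Weighted total:
  Reliability 58 × 0.13 = 7.54
  Quality of work 50 × 0.27 = 13.5
  Initiative 90 × 0.29 = 26.1
  Leadership 74 × 0.15 = 11.1
  Technical skill 57 × 0.05 = 2.85
  Problem-solving 25 × 0.11 = 2.75
Sum = 63.84
63.84 is ≥ 62.5 and < 85 → Silver

Silver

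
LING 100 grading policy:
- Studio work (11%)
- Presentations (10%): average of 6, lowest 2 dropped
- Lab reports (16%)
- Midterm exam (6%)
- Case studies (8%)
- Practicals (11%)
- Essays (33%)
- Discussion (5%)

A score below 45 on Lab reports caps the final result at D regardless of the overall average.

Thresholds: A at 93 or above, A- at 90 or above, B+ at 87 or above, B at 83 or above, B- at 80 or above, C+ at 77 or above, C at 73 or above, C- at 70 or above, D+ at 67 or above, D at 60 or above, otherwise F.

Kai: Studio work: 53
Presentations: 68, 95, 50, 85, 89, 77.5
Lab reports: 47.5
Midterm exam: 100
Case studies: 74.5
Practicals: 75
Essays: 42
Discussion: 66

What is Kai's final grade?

F

Presentations: drop 50, 68 → average of remaining 4 = 346.5/4 = 86.625
Lab reports score 47.5 ≥ 45: minimum met.
Weighted total:
  Studio work 53 × 0.11 = 5.83
  Presentations 86.625 × 0.1 = 8.6625
  Lab reports 47.5 × 0.16 = 7.6
  Midterm exam 100 × 0.06 = 6
  Case studies 74.5 × 0.08 = 5.96
  Practicals 75 × 0.11 = 8.25
  Essays 42 × 0.33 = 13.86
  Discussion 66 × 0.05 = 3.3
Sum = 59.4625
59.4625 < 60 → F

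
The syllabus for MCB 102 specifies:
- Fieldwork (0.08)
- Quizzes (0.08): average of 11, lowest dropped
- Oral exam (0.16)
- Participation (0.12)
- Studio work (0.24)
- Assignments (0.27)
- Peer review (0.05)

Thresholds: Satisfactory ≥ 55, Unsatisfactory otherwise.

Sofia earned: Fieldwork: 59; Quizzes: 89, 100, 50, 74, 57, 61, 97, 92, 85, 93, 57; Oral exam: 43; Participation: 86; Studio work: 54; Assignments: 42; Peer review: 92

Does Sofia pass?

Quizzes: drop 50 → average of remaining 10 = 805/10 = 80.5
Weighted total:
  Fieldwork 59 × 0.08 = 4.72
  Quizzes 80.5 × 0.08 = 6.44
  Oral exam 43 × 0.16 = 6.88
  Participation 86 × 0.12 = 10.32
  Studio work 54 × 0.24 = 12.96
  Assignments 42 × 0.27 = 11.34
  Peer review 92 × 0.05 = 4.6
Sum = 57.26
57.26 ≥ 55 → Satisfactory

Satisfactory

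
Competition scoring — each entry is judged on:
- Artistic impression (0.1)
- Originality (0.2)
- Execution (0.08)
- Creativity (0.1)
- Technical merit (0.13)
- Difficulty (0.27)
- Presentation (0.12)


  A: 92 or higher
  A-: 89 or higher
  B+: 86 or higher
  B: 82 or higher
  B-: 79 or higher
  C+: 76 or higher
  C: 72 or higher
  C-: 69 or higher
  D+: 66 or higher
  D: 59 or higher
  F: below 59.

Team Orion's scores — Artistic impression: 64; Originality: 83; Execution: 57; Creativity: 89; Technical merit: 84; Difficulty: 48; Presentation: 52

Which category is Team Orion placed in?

Weighted total:
  Artistic impression 64 × 0.1 = 6.4
  Originality 83 × 0.2 = 16.6
  Execution 57 × 0.08 = 4.56
  Creativity 89 × 0.1 = 8.9
  Technical merit 84 × 0.13 = 10.92
  Difficulty 48 × 0.27 = 12.96
  Presentation 52 × 0.12 = 6.24
Sum = 66.58
66.58 is ≥ 66 and < 69 → D+

D+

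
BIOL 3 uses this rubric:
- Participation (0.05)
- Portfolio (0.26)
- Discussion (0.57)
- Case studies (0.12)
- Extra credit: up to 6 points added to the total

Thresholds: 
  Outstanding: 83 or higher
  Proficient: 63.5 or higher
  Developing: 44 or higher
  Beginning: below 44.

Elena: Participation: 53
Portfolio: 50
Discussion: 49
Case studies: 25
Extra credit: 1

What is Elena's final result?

Developing

Weighted total:
  Participation 53 × 0.05 = 2.65
  Portfolio 50 × 0.26 = 13
  Discussion 49 × 0.57 = 27.93
  Case studies 25 × 0.12 = 3
Sum = 46.58
Extra credit: 46.58 + 1 = 47.58
47.58 is ≥ 44 and < 63.5 → Developing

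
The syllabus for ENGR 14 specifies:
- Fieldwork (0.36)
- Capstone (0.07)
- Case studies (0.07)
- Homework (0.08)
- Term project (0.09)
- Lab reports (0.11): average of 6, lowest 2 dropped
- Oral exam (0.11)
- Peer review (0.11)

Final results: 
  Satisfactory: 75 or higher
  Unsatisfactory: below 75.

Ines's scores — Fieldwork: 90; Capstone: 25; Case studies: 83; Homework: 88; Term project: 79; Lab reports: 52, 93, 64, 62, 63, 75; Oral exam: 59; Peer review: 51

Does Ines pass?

Unsatisfactory

Lab reports: drop 52, 62 → average of remaining 4 = 295/4 = 73.75
Weighted total:
  Fieldwork 90 × 0.36 = 32.4
  Capstone 25 × 0.07 = 1.75
  Case studies 83 × 0.07 = 5.81
  Homework 88 × 0.08 = 7.04
  Term project 79 × 0.09 = 7.11
  Lab reports 73.75 × 0.11 = 8.1125
  Oral exam 59 × 0.11 = 6.49
  Peer review 51 × 0.11 = 5.61
Sum = 74.3225
74.3225 < 75 → Unsatisfactory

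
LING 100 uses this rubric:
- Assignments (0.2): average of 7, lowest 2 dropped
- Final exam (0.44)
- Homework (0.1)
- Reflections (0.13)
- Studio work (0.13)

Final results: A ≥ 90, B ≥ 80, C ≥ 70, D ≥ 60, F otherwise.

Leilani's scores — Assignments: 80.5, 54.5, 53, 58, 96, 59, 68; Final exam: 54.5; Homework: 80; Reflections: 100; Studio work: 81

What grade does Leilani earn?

Assignments: drop 53, 54.5 → average of remaining 5 = 361.5/5 = 72.3
Weighted total:
  Assignments 72.3 × 0.2 = 14.46
  Final exam 54.5 × 0.44 = 23.98
  Homework 80 × 0.1 = 8
  Reflections 100 × 0.13 = 13
  Studio work 81 × 0.13 = 10.53
Sum = 69.97
69.97 is ≥ 60 and < 70 → D

D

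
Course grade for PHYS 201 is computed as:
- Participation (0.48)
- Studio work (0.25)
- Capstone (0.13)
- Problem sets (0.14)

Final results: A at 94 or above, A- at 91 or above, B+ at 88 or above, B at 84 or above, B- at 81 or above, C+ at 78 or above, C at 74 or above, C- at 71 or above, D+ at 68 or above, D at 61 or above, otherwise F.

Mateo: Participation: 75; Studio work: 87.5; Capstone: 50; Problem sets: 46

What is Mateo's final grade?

Weighted total:
  Participation 75 × 0.48 = 36
  Studio work 87.5 × 0.25 = 21.875
  Capstone 50 × 0.13 = 6.5
  Problem sets 46 × 0.14 = 6.44
Sum = 70.815
70.815 is ≥ 68 and < 71 → D+

D+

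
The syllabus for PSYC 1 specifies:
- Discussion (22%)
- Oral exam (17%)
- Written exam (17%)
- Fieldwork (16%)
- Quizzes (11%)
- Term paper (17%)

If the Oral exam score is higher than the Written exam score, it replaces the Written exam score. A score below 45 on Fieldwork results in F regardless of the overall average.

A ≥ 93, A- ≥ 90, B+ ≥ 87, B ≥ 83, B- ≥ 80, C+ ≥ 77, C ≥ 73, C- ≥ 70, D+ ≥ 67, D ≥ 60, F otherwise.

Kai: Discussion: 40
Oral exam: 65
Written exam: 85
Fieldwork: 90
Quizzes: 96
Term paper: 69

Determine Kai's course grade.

C-

Oral exam (65) ≤ Written exam (85), so Written exam stays at 85.
Fieldwork score 90 ≥ 45: minimum met.
Weighted total:
  Discussion 40 × 0.22 = 8.8
  Oral exam 65 × 0.17 = 11.05
  Written exam 85 × 0.17 = 14.45
  Fieldwork 90 × 0.16 = 14.4
  Quizzes 96 × 0.11 = 10.56
  Term paper 69 × 0.17 = 11.73
Sum = 70.99
70.99 is ≥ 70 and < 73 → C-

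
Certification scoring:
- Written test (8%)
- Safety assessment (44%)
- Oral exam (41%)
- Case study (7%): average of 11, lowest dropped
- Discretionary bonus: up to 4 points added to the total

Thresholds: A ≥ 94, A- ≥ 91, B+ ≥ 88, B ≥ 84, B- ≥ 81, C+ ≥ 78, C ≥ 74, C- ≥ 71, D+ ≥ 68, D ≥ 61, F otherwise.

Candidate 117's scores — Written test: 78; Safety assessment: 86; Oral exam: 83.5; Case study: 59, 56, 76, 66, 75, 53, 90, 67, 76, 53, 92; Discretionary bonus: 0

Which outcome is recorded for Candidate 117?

B-

Case study: drop 53 → average of remaining 10 = 710/10 = 71
Weighted total:
  Written test 78 × 0.08 = 6.24
  Safety assessment 86 × 0.44 = 37.84
  Oral exam 83.5 × 0.41 = 34.235
  Case study 71 × 0.07 = 4.97
Sum = 83.285
Discretionary bonus: 83.285 + 0 = 83.285
83.285 is ≥ 81 and < 84 → B-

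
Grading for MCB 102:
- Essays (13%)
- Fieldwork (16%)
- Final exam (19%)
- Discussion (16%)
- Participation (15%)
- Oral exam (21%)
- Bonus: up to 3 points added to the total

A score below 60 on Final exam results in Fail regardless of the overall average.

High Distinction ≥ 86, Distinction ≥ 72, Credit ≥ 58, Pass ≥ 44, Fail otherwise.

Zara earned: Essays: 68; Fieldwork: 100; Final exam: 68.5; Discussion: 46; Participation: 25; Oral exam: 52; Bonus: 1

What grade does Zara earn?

Final exam score 68.5 ≥ 60: minimum met.
Weighted total:
  Essays 68 × 0.13 = 8.84
  Fieldwork 100 × 0.16 = 16
  Final exam 68.5 × 0.19 = 13.015
  Discussion 46 × 0.16 = 7.36
  Participation 25 × 0.15 = 3.75
  Oral exam 52 × 0.21 = 10.92
Sum = 59.885
Bonus: 59.885 + 1 = 60.885
60.885 is ≥ 58 and < 72 → Credit

Credit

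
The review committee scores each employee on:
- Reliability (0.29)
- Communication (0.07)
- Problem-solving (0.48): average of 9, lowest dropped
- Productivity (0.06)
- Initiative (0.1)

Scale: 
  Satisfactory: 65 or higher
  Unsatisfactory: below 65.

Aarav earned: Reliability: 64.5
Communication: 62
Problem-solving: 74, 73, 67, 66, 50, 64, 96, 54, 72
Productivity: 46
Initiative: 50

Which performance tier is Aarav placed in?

Unsatisfactory

Problem-solving: drop 50 → average of remaining 8 = 566/8 = 70.75
Weighted total:
  Reliability 64.5 × 0.29 = 18.705
  Communication 62 × 0.07 = 4.34
  Problem-solving 70.75 × 0.48 = 33.96
  Productivity 46 × 0.06 = 2.76
  Initiative 50 × 0.1 = 5
Sum = 64.765
64.765 < 65 → Unsatisfactory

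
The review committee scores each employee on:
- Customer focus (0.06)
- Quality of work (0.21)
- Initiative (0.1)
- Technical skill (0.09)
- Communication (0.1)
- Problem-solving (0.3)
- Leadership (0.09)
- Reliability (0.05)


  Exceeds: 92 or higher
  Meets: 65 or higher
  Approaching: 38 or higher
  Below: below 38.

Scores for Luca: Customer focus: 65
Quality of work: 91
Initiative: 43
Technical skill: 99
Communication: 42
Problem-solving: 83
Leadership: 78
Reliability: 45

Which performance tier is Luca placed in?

Meets

Weighted total:
  Customer focus 65 × 0.06 = 3.9
  Quality of work 91 × 0.21 = 19.11
  Initiative 43 × 0.1 = 4.3
  Technical skill 99 × 0.09 = 8.91
  Communication 42 × 0.1 = 4.2
  Problem-solving 83 × 0.3 = 24.9
  Leadership 78 × 0.09 = 7.02
  Reliability 45 × 0.05 = 2.25
Sum = 74.59
74.59 is ≥ 65 and < 92 → Meets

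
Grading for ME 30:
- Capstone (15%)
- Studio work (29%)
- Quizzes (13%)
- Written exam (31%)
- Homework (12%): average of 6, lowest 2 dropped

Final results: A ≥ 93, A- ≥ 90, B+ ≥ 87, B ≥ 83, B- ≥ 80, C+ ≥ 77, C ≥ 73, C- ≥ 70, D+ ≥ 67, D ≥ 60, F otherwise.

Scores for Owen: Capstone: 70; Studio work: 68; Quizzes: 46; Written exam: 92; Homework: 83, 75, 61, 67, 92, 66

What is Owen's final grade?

Homework: drop 61, 66 → average of remaining 4 = 317/4 = 79.25
Weighted total:
  Capstone 70 × 0.15 = 10.5
  Studio work 68 × 0.29 = 19.72
  Quizzes 46 × 0.13 = 5.98
  Written exam 92 × 0.31 = 28.52
  Homework 79.25 × 0.12 = 9.51
Sum = 74.23
74.23 is ≥ 73 and < 77 → C

C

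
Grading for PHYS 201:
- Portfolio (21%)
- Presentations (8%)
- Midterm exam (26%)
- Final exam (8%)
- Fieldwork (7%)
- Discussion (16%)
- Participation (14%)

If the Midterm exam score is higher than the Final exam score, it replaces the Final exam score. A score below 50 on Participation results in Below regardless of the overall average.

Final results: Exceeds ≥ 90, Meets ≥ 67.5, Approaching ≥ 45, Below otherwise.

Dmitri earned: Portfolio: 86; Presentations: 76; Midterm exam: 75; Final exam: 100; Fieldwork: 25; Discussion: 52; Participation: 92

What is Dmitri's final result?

Meets

Midterm exam (75) ≤ Final exam (100), so Final exam stays at 100.
Participation score 92 ≥ 50: minimum met.
Weighted total:
  Portfolio 86 × 0.21 = 18.06
  Presentations 76 × 0.08 = 6.08
  Midterm exam 75 × 0.26 = 19.5
  Final exam 100 × 0.08 = 8
  Fieldwork 25 × 0.07 = 1.75
  Discussion 52 × 0.16 = 8.32
  Participation 92 × 0.14 = 12.88
Sum = 74.59
74.59 is ≥ 67.5 and < 90 → Meets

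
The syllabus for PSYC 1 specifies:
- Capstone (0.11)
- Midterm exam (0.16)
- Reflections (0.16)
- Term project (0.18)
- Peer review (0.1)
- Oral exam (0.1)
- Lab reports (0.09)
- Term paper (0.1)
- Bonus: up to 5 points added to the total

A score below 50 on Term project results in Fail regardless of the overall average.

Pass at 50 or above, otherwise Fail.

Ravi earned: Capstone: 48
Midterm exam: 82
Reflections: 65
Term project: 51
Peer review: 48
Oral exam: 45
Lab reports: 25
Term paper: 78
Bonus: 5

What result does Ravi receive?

Pass

Term project score 51 ≥ 50: minimum met.
Weighted total:
  Capstone 48 × 0.11 = 5.28
  Midterm exam 82 × 0.16 = 13.12
  Reflections 65 × 0.16 = 10.4
  Term project 51 × 0.18 = 9.18
  Peer review 48 × 0.1 = 4.8
  Oral exam 45 × 0.1 = 4.5
  Lab reports 25 × 0.09 = 2.25
  Term paper 78 × 0.1 = 7.8
Sum = 57.33
Bonus: 57.33 + 5 = 62.33
62.33 ≥ 50 → Pass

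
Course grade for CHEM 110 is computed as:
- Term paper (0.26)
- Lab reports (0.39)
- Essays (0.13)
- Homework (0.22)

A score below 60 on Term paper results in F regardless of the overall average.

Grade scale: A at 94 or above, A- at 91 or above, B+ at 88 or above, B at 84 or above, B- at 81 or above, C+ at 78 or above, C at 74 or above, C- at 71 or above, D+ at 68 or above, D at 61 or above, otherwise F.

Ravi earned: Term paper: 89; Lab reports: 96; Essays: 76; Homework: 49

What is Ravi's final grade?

Term paper score 89 ≥ 60: minimum met.
Weighted total:
  Term paper 89 × 0.26 = 23.14
  Lab reports 96 × 0.39 = 37.44
  Essays 76 × 0.13 = 9.88
  Homework 49 × 0.22 = 10.78
Sum = 81.24
81.24 is ≥ 81 and < 84 → B-

B-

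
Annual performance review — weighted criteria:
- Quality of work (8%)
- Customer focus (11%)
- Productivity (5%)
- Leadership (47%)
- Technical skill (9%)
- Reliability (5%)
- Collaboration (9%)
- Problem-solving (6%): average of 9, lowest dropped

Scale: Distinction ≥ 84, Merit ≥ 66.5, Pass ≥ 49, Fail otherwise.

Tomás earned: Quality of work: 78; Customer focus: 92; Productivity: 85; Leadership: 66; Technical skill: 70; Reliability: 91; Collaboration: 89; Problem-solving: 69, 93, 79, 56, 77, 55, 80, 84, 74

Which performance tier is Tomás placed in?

Merit

Problem-solving: drop 55 → average of remaining 8 = 612/8 = 76.5
Weighted total:
  Quality of work 78 × 0.08 = 6.24
  Customer focus 92 × 0.11 = 10.12
  Productivity 85 × 0.05 = 4.25
  Leadership 66 × 0.47 = 31.02
  Technical skill 70 × 0.09 = 6.3
  Reliability 91 × 0.05 = 4.55
  Collaboration 89 × 0.09 = 8.01
  Problem-solving 76.5 × 0.06 = 4.59
Sum = 75.08
75.08 is ≥ 66.5 and < 84 → Merit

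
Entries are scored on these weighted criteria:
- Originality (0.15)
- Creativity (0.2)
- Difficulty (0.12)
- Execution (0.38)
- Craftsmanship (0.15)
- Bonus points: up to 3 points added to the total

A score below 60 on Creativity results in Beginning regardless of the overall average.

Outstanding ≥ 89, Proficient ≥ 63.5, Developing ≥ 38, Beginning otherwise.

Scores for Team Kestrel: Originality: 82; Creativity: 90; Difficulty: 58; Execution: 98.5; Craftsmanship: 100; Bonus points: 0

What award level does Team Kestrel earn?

Outstanding

Creativity score 90 ≥ 60: minimum met.
Weighted total:
  Originality 82 × 0.15 = 12.3
  Creativity 90 × 0.2 = 18
  Difficulty 58 × 0.12 = 6.96
  Execution 98.5 × 0.38 = 37.43
  Craftsmanship 100 × 0.15 = 15
Sum = 89.69
Bonus points: 89.69 + 0 = 89.69
89.69 ≥ 89 → Outstanding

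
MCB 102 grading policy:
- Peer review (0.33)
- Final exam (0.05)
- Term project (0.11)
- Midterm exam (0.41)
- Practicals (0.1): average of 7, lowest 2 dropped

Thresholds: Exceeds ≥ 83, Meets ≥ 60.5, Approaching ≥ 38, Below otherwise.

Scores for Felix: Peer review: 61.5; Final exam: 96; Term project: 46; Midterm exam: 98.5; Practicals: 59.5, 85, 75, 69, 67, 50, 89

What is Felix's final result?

Practicals: drop 50, 59.5 → average of remaining 5 = 385/5 = 77
Weighted total:
  Peer review 61.5 × 0.33 = 20.295
  Final exam 96 × 0.05 = 4.8
  Term project 46 × 0.11 = 5.06
  Midterm exam 98.5 × 0.41 = 40.385
  Practicals 77 × 0.1 = 7.7
Sum = 78.24
78.24 is ≥ 60.5 and < 83 → Meets

Meets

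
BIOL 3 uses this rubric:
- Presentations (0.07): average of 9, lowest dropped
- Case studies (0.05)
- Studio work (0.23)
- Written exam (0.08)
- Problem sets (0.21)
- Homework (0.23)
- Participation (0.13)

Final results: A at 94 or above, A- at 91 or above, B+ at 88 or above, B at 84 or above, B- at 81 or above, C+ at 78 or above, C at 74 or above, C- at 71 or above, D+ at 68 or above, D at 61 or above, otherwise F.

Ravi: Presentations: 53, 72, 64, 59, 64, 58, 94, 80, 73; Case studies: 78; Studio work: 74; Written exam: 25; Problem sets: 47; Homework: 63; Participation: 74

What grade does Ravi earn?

Presentations: drop 53 → average of remaining 8 = 564/8 = 70.5
Weighted total:
  Presentations 70.5 × 0.07 = 4.935
  Case studies 78 × 0.05 = 3.9
  Studio work 74 × 0.23 = 17.02
  Written exam 25 × 0.08 = 2
  Problem sets 47 × 0.21 = 9.87
  Homework 63 × 0.23 = 14.49
  Participation 74 × 0.13 = 9.62
Sum = 61.835
61.835 is ≥ 61 and < 68 → D

D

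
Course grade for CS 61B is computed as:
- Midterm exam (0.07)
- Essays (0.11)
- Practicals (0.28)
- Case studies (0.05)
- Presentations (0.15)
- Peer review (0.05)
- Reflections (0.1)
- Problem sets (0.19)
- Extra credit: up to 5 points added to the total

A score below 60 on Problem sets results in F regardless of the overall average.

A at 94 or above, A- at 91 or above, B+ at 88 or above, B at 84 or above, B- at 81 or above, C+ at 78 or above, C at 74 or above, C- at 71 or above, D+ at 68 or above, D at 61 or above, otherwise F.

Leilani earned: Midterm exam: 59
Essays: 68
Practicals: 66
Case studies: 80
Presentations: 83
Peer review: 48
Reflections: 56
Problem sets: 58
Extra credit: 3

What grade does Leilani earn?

Problem sets score 58 < 60: minimum not met.
Weighted total:
  Midterm exam 59 × 0.07 = 4.13
  Essays 68 × 0.11 = 7.48
  Practicals 66 × 0.28 = 18.48
  Case studies 80 × 0.05 = 4
  Presentations 83 × 0.15 = 12.45
  Peer review 48 × 0.05 = 2.4
  Reflections 56 × 0.1 = 5.6
  Problem sets 58 × 0.19 = 11.02
Sum = 65.56
Extra credit: 65.56 + 3 = 68.56
Because the Problem sets minimum was not met, the result is F.

F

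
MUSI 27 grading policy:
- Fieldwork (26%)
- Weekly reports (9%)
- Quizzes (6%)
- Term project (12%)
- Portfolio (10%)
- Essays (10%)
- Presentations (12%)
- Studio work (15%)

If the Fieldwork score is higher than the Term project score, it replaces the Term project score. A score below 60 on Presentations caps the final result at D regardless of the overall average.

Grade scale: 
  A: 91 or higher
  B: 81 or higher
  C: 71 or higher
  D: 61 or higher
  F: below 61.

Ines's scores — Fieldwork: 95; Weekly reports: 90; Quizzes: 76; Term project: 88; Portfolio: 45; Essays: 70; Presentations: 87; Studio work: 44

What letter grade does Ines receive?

C

Fieldwork (95) > Term project (88), so Term project counts as 95.
Presentations score 87 ≥ 60: minimum met.
Weighted total:
  Fieldwork 95 × 0.26 = 24.7
  Weekly reports 90 × 0.09 = 8.1
  Quizzes 76 × 0.06 = 4.56
  Term project 95 × 0.12 = 11.4
  Portfolio 45 × 0.1 = 4.5
  Essays 70 × 0.1 = 7
  Presentations 87 × 0.12 = 10.44
  Studio work 44 × 0.15 = 6.6
Sum = 77.3
77.3 is ≥ 71 and < 81 → C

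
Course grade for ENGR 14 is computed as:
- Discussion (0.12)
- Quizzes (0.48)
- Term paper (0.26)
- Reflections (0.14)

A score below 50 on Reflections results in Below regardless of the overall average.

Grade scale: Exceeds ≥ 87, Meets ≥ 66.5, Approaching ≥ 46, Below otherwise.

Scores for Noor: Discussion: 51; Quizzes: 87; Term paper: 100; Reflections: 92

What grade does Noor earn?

Reflections score 92 ≥ 50: minimum met.
Weighted total:
  Discussion 51 × 0.12 = 6.12
  Quizzes 87 × 0.48 = 41.76
  Term paper 100 × 0.26 = 26
  Reflections 92 × 0.14 = 12.88
Sum = 86.76
86.76 is ≥ 66.5 and < 87 → Meets

Meets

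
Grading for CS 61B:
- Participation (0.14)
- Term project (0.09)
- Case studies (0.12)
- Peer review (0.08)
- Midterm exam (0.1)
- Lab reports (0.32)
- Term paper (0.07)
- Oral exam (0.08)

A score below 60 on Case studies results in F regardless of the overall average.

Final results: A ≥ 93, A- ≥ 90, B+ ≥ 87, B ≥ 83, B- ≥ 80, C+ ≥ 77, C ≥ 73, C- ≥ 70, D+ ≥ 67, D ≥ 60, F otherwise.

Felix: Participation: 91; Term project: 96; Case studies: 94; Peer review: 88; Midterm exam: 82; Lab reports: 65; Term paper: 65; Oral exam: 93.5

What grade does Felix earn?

Case studies score 94 ≥ 60: minimum met.
Weighted total:
  Participation 91 × 0.14 = 12.74
  Term project 96 × 0.09 = 8.64
  Case studies 94 × 0.12 = 11.28
  Peer review 88 × 0.08 = 7.04
  Midterm exam 82 × 0.1 = 8.2
  Lab reports 65 × 0.32 = 20.8
  Term paper 65 × 0.07 = 4.55
  Oral exam 93.5 × 0.08 = 7.48
Sum = 80.73
80.73 is ≥ 80 and < 83 → B-

B-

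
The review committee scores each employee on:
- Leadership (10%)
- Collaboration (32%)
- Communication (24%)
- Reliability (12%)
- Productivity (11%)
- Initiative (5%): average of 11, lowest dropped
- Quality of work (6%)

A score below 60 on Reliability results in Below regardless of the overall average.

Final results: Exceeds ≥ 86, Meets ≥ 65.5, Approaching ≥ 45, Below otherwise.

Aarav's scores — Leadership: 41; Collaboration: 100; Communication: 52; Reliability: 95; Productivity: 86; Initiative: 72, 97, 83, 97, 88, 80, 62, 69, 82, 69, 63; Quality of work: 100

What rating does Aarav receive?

Initiative: drop 62 → average of remaining 10 = 800/10 = 80
Reliability score 95 ≥ 60: minimum met.
Weighted total:
  Leadership 41 × 0.1 = 4.1
  Collaboration 100 × 0.32 = 32
  Communication 52 × 0.24 = 12.48
  Reliability 95 × 0.12 = 11.4
  Productivity 86 × 0.11 = 9.46
  Initiative 80 × 0.05 = 4
  Quality of work 100 × 0.06 = 6
Sum = 79.44
79.44 is ≥ 65.5 and < 86 → Meets

Meets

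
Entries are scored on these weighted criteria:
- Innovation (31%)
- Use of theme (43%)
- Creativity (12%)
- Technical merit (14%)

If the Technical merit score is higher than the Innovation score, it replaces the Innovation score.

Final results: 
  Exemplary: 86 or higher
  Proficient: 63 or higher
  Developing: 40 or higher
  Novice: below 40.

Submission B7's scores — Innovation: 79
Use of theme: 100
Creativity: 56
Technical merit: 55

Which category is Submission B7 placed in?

Technical merit (55) ≤ Innovation (79), so Innovation stays at 79.
Weighted total:
  Innovation 79 × 0.31 = 24.49
  Use of theme 100 × 0.43 = 43
  Creativity 56 × 0.12 = 6.72
  Technical merit 55 × 0.14 = 7.7
Sum = 81.91
81.91 is ≥ 63 and < 86 → Proficient

Proficient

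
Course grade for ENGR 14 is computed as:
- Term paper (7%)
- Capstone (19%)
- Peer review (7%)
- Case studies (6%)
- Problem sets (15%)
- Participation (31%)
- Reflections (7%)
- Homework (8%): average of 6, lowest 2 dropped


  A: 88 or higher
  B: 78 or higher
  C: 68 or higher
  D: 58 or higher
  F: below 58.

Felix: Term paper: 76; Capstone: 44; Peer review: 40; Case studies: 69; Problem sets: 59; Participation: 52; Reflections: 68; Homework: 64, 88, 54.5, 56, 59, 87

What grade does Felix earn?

F

Homework: drop 54.5, 56 → average of remaining 4 = 298/4 = 74.5
Weighted total:
  Term paper 76 × 0.07 = 5.32
  Capstone 44 × 0.19 = 8.36
  Peer review 40 × 0.07 = 2.8
  Case studies 69 × 0.06 = 4.14
  Problem sets 59 × 0.15 = 8.85
  Participation 52 × 0.31 = 16.12
  Reflections 68 × 0.07 = 4.76
  Homework 74.5 × 0.08 = 5.96
Sum = 56.31
56.31 < 58 → F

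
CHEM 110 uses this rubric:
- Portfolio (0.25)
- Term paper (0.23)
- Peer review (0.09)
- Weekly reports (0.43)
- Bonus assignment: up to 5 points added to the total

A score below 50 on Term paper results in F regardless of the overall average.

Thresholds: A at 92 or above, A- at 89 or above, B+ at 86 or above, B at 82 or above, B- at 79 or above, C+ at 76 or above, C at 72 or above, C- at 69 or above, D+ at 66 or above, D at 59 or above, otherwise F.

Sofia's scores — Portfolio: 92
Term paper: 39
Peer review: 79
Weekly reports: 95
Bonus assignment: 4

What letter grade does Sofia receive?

Term paper score 39 < 50: minimum not met.
Weighted total:
  Portfolio 92 × 0.25 = 23
  Term paper 39 × 0.23 = 8.97
  Peer review 79 × 0.09 = 7.11
  Weekly reports 95 × 0.43 = 40.85
Sum = 79.93
Bonus assignment: 79.93 + 4 = 83.93
Because the Term paper minimum was not met, the result is F.

F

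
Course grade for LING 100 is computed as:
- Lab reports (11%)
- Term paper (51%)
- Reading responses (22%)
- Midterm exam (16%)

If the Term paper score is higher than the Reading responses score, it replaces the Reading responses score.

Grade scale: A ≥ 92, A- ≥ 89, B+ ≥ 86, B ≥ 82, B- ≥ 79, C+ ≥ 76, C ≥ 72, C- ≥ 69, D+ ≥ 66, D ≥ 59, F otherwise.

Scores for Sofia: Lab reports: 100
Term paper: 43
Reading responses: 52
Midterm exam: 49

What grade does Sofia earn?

F

Term paper (43) ≤ Reading responses (52), so Reading responses stays at 52.
Weighted total:
  Lab reports 100 × 0.11 = 11
  Term paper 43 × 0.51 = 21.93
  Reading responses 52 × 0.22 = 11.44
  Midterm exam 49 × 0.16 = 7.84
Sum = 52.21
52.21 < 59 → F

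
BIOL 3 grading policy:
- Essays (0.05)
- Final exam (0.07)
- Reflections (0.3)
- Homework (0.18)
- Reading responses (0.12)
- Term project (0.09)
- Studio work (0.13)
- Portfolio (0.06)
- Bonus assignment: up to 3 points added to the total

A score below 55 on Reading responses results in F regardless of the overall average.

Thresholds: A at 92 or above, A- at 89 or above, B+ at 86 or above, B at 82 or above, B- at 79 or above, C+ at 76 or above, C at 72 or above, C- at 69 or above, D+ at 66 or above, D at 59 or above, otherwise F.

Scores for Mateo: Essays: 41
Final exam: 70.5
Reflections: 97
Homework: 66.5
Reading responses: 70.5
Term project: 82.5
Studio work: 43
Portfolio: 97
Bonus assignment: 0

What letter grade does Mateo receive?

Reading responses score 70.5 ≥ 55: minimum met.
Weighted total:
  Essays 41 × 0.05 = 2.05
  Final exam 70.5 × 0.07 = 4.935
  Reflections 97 × 0.3 = 29.1
  Homework 66.5 × 0.18 = 11.97
  Reading responses 70.5 × 0.12 = 8.46
  Term project 82.5 × 0.09 = 7.425
  Studio work 43 × 0.13 = 5.59
  Portfolio 97 × 0.06 = 5.82
Sum = 75.35
Bonus assignment: 75.35 + 0 = 75.35
75.35 is ≥ 72 and < 76 → C

C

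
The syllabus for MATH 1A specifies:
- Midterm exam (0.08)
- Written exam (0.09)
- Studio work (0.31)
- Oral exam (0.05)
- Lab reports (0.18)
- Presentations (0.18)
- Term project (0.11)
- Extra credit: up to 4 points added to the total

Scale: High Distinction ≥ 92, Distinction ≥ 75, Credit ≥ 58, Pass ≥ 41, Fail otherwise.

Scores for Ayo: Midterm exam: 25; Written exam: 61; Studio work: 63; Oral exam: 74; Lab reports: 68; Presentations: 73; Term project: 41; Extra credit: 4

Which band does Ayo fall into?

Weighted total:
  Midterm exam 25 × 0.08 = 2
  Written exam 61 × 0.09 = 5.49
  Studio work 63 × 0.31 = 19.53
  Oral exam 74 × 0.05 = 3.7
  Lab reports 68 × 0.18 = 12.24
  Presentations 73 × 0.18 = 13.14
  Term project 41 × 0.11 = 4.51
Sum = 60.61
Extra credit: 60.61 + 4 = 64.61
64.61 is ≥ 58 and < 75 → Credit

Credit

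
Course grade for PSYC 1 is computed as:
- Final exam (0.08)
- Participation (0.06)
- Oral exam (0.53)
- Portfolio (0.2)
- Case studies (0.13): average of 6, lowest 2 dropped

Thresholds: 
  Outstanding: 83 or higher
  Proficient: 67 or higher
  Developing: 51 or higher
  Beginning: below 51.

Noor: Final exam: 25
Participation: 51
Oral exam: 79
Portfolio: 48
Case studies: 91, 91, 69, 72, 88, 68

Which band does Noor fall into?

Case studies: drop 68, 69 → average of remaining 4 = 342/4 = 85.5
Weighted total:
  Final exam 25 × 0.08 = 2
  Participation 51 × 0.06 = 3.06
  Oral exam 79 × 0.53 = 41.87
  Portfolio 48 × 0.2 = 9.6
  Case studies 85.5 × 0.13 = 11.115
Sum = 67.645
67.645 is ≥ 67 and < 83 → Proficient

Proficient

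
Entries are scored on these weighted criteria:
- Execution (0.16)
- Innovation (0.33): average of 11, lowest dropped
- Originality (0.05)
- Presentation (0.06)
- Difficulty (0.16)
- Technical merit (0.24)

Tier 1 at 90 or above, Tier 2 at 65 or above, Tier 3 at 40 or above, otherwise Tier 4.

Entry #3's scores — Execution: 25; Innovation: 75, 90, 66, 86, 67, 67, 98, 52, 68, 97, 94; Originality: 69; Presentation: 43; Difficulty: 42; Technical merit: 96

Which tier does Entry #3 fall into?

Tier 2

Innovation: drop 52 → average of remaining 10 = 808/10 = 80.8
Weighted total:
  Execution 25 × 0.16 = 4
  Innovation 80.8 × 0.33 = 26.664
  Originality 69 × 0.05 = 3.45
  Presentation 43 × 0.06 = 2.58
  Difficulty 42 × 0.16 = 6.72
  Technical merit 96 × 0.24 = 23.04
Sum = 66.454
66.454 is ≥ 65 and < 90 → Tier 2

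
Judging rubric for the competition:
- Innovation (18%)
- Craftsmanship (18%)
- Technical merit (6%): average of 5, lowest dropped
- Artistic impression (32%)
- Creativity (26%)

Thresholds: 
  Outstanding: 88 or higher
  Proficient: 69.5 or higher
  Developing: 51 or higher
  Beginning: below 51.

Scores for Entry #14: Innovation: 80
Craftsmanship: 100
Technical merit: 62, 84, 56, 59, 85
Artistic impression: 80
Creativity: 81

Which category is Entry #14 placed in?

Proficient

Technical merit: drop 56 → average of remaining 4 = 290/4 = 72.5
Weighted total:
  Innovation 80 × 0.18 = 14.4
  Craftsmanship 100 × 0.18 = 18
  Technical merit 72.5 × 0.06 = 4.35
  Artistic impression 80 × 0.32 = 25.6
  Creativity 81 × 0.26 = 21.06
Sum = 83.41
83.41 is ≥ 69.5 and < 88 → Proficient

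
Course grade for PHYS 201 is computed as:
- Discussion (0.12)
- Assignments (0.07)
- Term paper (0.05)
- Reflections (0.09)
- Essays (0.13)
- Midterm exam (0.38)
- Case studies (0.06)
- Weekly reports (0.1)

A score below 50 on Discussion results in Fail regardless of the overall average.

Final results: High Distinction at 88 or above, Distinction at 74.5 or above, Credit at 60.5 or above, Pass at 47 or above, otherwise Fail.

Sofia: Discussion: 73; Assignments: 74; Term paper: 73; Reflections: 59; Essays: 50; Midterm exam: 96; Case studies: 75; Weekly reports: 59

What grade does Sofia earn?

Discussion score 73 ≥ 50: minimum met.
Weighted total:
  Discussion 73 × 0.12 = 8.76
  Assignments 74 × 0.07 = 5.18
  Term paper 73 × 0.05 = 3.65
  Reflections 59 × 0.09 = 5.31
  Essays 50 × 0.13 = 6.5
  Midterm exam 96 × 0.38 = 36.48
  Case studies 75 × 0.06 = 4.5
  Weekly reports 59 × 0.1 = 5.9
Sum = 76.28
76.28 is ≥ 74.5 and < 88 → Distinction

Distinction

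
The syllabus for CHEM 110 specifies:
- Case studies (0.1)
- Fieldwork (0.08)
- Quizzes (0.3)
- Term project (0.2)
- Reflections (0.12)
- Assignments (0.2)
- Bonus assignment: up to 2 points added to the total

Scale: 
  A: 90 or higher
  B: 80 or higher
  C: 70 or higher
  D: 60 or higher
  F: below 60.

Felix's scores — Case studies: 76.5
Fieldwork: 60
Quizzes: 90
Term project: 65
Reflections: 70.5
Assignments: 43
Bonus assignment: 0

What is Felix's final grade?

Weighted total:
  Case studies 76.5 × 0.1 = 7.65
  Fieldwork 60 × 0.08 = 4.8
  Quizzes 90 × 0.3 = 27
  Term project 65 × 0.2 = 13
  Reflections 70.5 × 0.12 = 8.46
  Assignments 43 × 0.2 = 8.6
Sum = 69.51
Bonus assignment: 69.51 + 0 = 69.51
69.51 is ≥ 60 and < 70 → D

D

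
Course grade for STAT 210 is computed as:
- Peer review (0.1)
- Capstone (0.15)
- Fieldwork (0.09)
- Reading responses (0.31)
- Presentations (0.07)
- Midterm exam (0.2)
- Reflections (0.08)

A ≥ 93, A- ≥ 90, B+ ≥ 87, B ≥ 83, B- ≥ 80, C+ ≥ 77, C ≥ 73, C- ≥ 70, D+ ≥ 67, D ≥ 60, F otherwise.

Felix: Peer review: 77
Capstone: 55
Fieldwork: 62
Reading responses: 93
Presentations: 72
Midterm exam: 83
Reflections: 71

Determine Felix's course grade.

Weighted total:
  Peer review 77 × 0.1 = 7.7
  Capstone 55 × 0.15 = 8.25
  Fieldwork 62 × 0.09 = 5.58
  Reading responses 93 × 0.31 = 28.83
  Presentations 72 × 0.07 = 5.04
  Midterm exam 83 × 0.2 = 16.6
  Reflections 71 × 0.08 = 5.68
Sum = 77.68
77.68 is ≥ 77 and < 80 → C+

C+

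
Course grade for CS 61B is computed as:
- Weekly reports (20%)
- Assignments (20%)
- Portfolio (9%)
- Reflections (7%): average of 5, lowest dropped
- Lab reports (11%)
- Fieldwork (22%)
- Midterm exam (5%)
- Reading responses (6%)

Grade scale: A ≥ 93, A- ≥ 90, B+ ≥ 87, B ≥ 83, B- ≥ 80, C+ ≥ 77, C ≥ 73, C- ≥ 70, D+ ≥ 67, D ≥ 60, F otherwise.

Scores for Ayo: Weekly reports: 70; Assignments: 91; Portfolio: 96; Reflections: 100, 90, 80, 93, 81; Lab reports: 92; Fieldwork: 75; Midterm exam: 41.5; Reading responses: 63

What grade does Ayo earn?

C+

Reflections: drop 80 → average of remaining 4 = 364/4 = 91
Weighted total:
  Weekly reports 70 × 0.2 = 14
  Assignments 91 × 0.2 = 18.2
  Portfolio 96 × 0.09 = 8.64
  Reflections 91 × 0.07 = 6.37
  Lab reports 92 × 0.11 = 10.12
  Fieldwork 75 × 0.22 = 16.5
  Midterm exam 41.5 × 0.05 = 2.075
  Reading responses 63 × 0.06 = 3.78
Sum = 79.685
79.685 is ≥ 77 and < 80 → C+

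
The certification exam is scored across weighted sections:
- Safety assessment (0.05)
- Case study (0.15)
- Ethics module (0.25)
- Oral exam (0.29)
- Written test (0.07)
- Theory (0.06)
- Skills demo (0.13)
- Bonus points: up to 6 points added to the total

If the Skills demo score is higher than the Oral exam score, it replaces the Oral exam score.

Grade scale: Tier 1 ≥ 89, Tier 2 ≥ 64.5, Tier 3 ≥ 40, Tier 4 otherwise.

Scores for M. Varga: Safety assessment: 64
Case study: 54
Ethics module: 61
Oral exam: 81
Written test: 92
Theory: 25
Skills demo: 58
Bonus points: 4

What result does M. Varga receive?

Tier 2

Skills demo (58) ≤ Oral exam (81), so Oral exam stays at 81.
Weighted total:
  Safety assessment 64 × 0.05 = 3.2
  Case study 54 × 0.15 = 8.1
  Ethics module 61 × 0.25 = 15.25
  Oral exam 81 × 0.29 = 23.49
  Written test 92 × 0.07 = 6.44
  Theory 25 × 0.06 = 1.5
  Skills demo 58 × 0.13 = 7.54
Sum = 65.52
Bonus points: 65.52 + 4 = 69.52
69.52 is ≥ 64.5 and < 89 → Tier 2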